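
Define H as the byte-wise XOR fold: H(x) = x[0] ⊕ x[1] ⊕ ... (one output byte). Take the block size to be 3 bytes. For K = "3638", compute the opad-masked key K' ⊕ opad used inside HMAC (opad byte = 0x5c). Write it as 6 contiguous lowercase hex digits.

525c5c

Key "3638" = 33 36 33 38 is 4 bytes > B = 3, so hash it first: H(key) = 0e, then zero-pad to 3 bytes: K' = 0e 00 00.
XOR each byte with 0x5c: 0e⊕5c=52, 00⊕5c=5c, 00⊕5c=5c.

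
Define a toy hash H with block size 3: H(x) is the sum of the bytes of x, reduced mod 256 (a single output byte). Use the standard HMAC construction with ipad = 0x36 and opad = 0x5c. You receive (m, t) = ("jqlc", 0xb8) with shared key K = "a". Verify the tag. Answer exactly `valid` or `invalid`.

invalid

Key "a" = 61 is 1 byte ≤ B = 3; zero-pad to 3 bytes: K' = 61 00 00.
K' ⊕ ipad = 57 36 36; K' ⊕ opad = 3d 5c 5c.
Inner hash: sum = 87+54+54+106+113+108+99 = 621; mod 256 = 109 → 6d.
Outer hash (recomputed tag): sum = 61+92+92+109 = 354; mod 256 = 98 → 62.
Recomputed tag = 62; claimed = b8 → mismatch.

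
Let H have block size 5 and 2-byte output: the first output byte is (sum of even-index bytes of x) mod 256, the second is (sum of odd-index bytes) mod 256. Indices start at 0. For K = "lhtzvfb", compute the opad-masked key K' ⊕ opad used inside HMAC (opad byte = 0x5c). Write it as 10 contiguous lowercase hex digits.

e4145c5c5c

Key "lhtzvfb" = 6c 68 74 7a 76 66 62 is 7 bytes > B = 5, so hash it first: H(key) = b8 48, then zero-pad to 5 bytes: K' = b8 48 00 00 00.
XOR each byte with 0x5c: b8⊕5c=e4, 48⊕5c=14, 00⊕5c=5c, 00⊕5c=5c, 00⊕5c=5c.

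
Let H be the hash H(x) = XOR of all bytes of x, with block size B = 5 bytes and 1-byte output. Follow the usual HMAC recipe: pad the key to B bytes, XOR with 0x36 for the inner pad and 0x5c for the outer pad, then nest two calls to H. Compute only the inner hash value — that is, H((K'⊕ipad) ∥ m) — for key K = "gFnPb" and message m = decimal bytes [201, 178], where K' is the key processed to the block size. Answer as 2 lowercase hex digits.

Key "gFnPb" = 67 46 6e 50 62 is exactly B = 5 bytes: K' = 67 46 6e 50 62.
K' ⊕ ipad = 51 70 58 66 54.
Inner input = 51 70 58 66 54 ∥ c9 b2.
Inner hash: XOR 51⊕70⊕58⊕66⊕54⊕c9⊕b2 = 30.

30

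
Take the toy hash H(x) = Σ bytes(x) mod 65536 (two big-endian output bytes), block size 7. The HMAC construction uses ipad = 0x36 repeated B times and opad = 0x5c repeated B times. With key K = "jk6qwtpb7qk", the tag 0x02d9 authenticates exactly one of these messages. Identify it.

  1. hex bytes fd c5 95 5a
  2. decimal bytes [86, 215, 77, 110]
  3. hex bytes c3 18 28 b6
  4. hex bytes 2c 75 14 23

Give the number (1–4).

2

Key "jk6qwtpb7qk" = 6a 6b 36 71 77 74 70 62 37 71 6b is 11 bytes > B = 7, so hash it first: H(key) = 04 4c, then zero-pad to 7 bytes: K' = 04 4c 00 00 00 00 00.
K' ⊕ ipad = 32 7a 36 36 36 36 36; K' ⊕ opad = 58 10 5c 5c 5c 5c 5c.
m1: inner = H(32 7a 36 36 36 36 36 fd c5 95 5a) = 04 6b; tag = H(58 10 5c 5c 5c 5c 5c 04 6b) = 02a3
m2: inner = H(32 7a 36 36 36 36 36 56 d7 4d 6e) = 03 a2; tag = H(58 10 5c 5c 5c 5c 5c 03 a2) = 02d9 ← matches
m3: inner = H(32 7a 36 36 36 36 36 c3 18 28 b6) = 03 73; tag = H(58 10 5c 5c 5c 5c 5c 03 73) = 02aa
m4: inner = H(32 7a 36 36 36 36 36 2c 75 14 23) = 02 92; tag = H(58 10 5c 5c 5c 5c 5c 02 92) = 02c8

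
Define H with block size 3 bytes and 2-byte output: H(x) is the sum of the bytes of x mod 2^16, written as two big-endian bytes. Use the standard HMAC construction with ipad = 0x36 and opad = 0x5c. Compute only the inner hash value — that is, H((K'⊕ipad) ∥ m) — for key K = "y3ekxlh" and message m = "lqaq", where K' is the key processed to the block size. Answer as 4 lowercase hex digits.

0317

Key "y3ekxlh" = 79 33 65 6b 78 6c 68 is 7 bytes > B = 3, so hash it first: H(key) = 02 c8, then zero-pad to 3 bytes: K' = 02 c8 00.
K' ⊕ ipad = 34 fe 36.
Inner input = 34 fe 36 ∥ 6c 71 61 71.
Inner hash: sum = 52+254+54+108+113+97+113 = 791 → 03 17.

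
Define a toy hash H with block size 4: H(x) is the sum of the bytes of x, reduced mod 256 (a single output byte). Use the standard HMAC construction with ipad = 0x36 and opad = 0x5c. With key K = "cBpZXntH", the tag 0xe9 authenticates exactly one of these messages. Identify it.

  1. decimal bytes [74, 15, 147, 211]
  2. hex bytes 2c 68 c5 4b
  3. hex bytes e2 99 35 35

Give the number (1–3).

Key "cBpZXntH" = 63 42 70 5a 58 6e 74 48 is 8 bytes > B = 4, so hash it first: H(key) = f1, then zero-pad to 4 bytes: K' = f1 00 00 00.
K' ⊕ ipad = c7 36 36 36; K' ⊕ opad = ad 5c 5c 5c.
m1: inner = H(c7 36 36 36 4a 0f 93 d3) = 28; tag = H(ad 5c 5c 5c 28) = e9 ← matches
m2: inner = H(c7 36 36 36 2c 68 c5 4b) = 0d; tag = H(ad 5c 5c 5c 0d) = ce
m3: inner = H(c7 36 36 36 e2 99 35 35) = 4e; tag = H(ad 5c 5c 5c 4e) = 0f

1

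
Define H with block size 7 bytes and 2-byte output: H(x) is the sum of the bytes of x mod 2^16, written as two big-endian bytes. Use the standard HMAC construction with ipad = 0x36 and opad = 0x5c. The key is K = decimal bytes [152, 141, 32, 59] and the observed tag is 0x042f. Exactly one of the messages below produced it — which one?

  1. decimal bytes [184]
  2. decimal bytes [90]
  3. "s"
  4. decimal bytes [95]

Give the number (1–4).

Key decimal bytes [152, 141, 32, 59] = 98 8d 20 3b is 4 bytes ≤ B = 7; zero-pad to 7 bytes: K' = 98 8d 20 3b 00 00 00.
K' ⊕ ipad = ae bb 16 0d 36 36 36; K' ⊕ opad = c4 d1 7c 67 5c 5c 5c.
m1: inner = H(ae bb 16 0d 36 36 36 b8) = 02 e6; tag = H(c4 d1 7c 67 5c 5c 5c 02 e6) = 0474
m2: inner = H(ae bb 16 0d 36 36 36 5a) = 02 88; tag = H(c4 d1 7c 67 5c 5c 5c 02 88) = 0416
m3: inner = H(ae bb 16 0d 36 36 36 73) = 02 a1; tag = H(c4 d1 7c 67 5c 5c 5c 02 a1) = 042f ← matches
m4: inner = H(ae bb 16 0d 36 36 36 5f) = 02 8d; tag = H(c4 d1 7c 67 5c 5c 5c 02 8d) = 041b

3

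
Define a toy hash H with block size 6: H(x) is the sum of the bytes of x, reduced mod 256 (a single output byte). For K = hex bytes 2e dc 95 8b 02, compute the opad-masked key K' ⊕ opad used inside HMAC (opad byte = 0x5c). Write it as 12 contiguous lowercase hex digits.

Key hex bytes 2e dc 95 8b 02 is 5 bytes ≤ B = 6; zero-pad to 6 bytes: K' = 2e dc 95 8b 02 00.
XOR each byte with 0x5c: 2e⊕5c=72, dc⊕5c=80, 95⊕5c=c9, 8b⊕5c=d7, 02⊕5c=5e, 00⊕5c=5c.

7280c9d75e5c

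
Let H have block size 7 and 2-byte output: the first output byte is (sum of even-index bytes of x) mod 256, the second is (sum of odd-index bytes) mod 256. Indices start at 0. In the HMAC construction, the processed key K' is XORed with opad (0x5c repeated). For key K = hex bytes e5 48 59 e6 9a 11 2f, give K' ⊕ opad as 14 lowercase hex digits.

Key hex bytes e5 48 59 e6 9a 11 2f is exactly B = 7 bytes: K' = e5 48 59 e6 9a 11 2f.
XOR each byte with 0x5c: e5⊕5c=b9, 48⊕5c=14, 59⊕5c=05, e6⊕5c=ba, 9a⊕5c=c6, 11⊕5c=4d, 2f⊕5c=73.

b91405bac64d73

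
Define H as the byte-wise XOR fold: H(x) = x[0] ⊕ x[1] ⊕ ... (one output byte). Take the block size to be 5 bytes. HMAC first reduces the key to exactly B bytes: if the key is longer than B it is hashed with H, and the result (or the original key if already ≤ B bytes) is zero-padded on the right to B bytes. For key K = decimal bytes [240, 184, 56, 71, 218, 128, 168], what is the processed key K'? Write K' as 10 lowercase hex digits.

c500000000

|K| = 7 > B = 5, so first hash the key.
H(K): XOR f0⊕b8⊕38⊕47⊕da⊕80⊕a8 = c5.
Zero-pad H(K) = c5 to 5 bytes: K' = c5 00 00 00 00.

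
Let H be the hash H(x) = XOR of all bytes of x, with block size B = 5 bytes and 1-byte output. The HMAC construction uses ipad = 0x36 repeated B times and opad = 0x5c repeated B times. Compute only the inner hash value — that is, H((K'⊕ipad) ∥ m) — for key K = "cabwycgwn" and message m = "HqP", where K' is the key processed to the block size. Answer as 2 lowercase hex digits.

2c

Key "cabwycgwn" = 63 61 62 77 79 63 67 77 6e is 9 bytes > B = 5, so hash it first: H(key) = 73, then zero-pad to 5 bytes: K' = 73 00 00 00 00.
K' ⊕ ipad = 45 36 36 36 36.
Inner input = 45 36 36 36 36 ∥ 48 71 50.
Inner hash: XOR 45⊕36⊕36⊕36⊕36⊕48⊕71⊕50 = 2c.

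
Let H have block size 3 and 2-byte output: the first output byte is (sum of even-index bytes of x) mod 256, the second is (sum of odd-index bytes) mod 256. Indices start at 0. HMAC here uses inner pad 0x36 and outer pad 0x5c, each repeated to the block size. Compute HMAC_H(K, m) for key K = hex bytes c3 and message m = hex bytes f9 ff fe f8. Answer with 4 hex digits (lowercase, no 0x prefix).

Key hex bytes c3 is 1 byte ≤ B = 3; zero-pad to 3 bytes: K' = c3 00 00.
K' ⊕ ipad = f5 36 36.  K' ⊕ opad = 9f 5c 5c.
Inner input = (K'⊕ipad) ∥ m = f5 36 36 ∥ f9 ff fe f8.
Inner hash: even-index sum = 802 mod 256 = 34; odd-index sum = 557 mod 256 = 45 → 22 2d.
Outer input = (K'⊕opad) ∥ inner = 9f 5c 5c ∥ 22 2d.
Outer hash (tag): even-index sum = 296 mod 256 = 40; odd-index sum = 126 mod 256 = 126 → 28 7e.

287e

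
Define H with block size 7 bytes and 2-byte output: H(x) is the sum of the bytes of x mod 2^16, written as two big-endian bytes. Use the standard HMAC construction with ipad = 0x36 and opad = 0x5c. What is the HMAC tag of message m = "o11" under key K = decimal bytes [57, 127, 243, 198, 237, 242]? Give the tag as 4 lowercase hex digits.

0443

Key decimal bytes [57, 127, 243, 198, 237, 242] = 39 7f f3 c6 ed f2 is 6 bytes ≤ B = 7; zero-pad to 7 bytes: K' = 39 7f f3 c6 ed f2 00.
K' ⊕ ipad = 0f 49 c5 f0 db c4 36.  K' ⊕ opad = 65 23 af 9a b1 ae 5c.
Inner input = (K'⊕ipad) ∥ m = 0f 49 c5 f0 db c4 36 ∥ 6f 31 31.
Inner hash: sum = 15+73+197+240+219+196+54+111+49+49 = 1203 → 04 b3.
Outer input = (K'⊕opad) ∥ inner = 65 23 af 9a b1 ae 5c ∥ 04 b3.
Outer hash (tag): sum = 101+35+175+154+177+174+92+4+179 = 1091 → 04 43.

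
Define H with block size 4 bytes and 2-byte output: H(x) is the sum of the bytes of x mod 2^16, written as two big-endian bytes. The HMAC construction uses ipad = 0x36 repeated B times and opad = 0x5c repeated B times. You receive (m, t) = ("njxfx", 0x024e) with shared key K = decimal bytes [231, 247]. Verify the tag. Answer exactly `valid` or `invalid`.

valid

Key decimal bytes [231, 247] = e7 f7 is 2 bytes ≤ B = 4; zero-pad to 4 bytes: K' = e7 f7 00 00.
K' ⊕ ipad = d1 c1 36 36; K' ⊕ opad = bb ab 5c 5c.
Inner hash: sum = 209+193+54+54+110+106+120+102+120 = 1068 → 04 2c.
Outer hash (recomputed tag): sum = 187+171+92+92+4+44 = 590 → 02 4e.
Recomputed tag = 024e; claimed = 024e → match.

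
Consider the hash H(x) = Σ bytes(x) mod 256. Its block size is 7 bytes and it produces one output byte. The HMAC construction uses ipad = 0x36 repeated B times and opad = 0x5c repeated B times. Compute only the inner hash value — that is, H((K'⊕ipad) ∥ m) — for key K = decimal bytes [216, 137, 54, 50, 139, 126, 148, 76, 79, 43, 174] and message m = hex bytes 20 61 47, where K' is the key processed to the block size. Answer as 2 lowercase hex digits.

Key decimal bytes [216, 137, 54, 50, 139, 126, 148, 76, 79, 43, 174] = d8 89 36 32 8b 7e 94 4c 4f 2b ae is 11 bytes > B = 7, so hash it first: H(key) = da, then zero-pad to 7 bytes: K' = da 00 00 00 00 00 00.
K' ⊕ ipad = ec 36 36 36 36 36 36.
Inner input = ec 36 36 36 36 36 36 ∥ 20 61 47.
Inner hash: sum = 236+54+54+54+54+54+54+32+97+71 = 760; mod 256 = 248 → f8.

f8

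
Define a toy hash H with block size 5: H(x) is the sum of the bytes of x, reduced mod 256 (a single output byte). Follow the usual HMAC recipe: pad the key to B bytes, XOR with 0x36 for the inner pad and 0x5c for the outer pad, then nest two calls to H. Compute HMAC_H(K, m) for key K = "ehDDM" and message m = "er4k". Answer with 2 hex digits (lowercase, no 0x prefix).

Key "ehDDM" = 65 68 44 44 4d is exactly B = 5 bytes: K' = 65 68 44 44 4d.
K' ⊕ ipad = 53 5e 72 72 7b.  K' ⊕ opad = 39 34 18 18 11.
Inner input = (K'⊕ipad) ∥ m = 53 5e 72 72 7b ∥ 65 72 34 6b.
Inner hash: sum = 83+94+114+114+123+101+114+52+107 = 902; mod 256 = 134 → 86.
Outer input = (K'⊕opad) ∥ inner = 39 34 18 18 11 ∥ 86.
Outer hash (tag): sum = 57+52+24+24+17+134 = 308; mod 256 = 52 → 34.

34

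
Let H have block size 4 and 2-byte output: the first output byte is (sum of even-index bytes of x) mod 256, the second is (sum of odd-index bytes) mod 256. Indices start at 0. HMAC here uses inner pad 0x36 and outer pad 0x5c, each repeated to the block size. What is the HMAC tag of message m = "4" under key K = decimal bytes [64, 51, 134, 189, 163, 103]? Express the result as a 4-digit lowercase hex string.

5afe

Key decimal bytes [64, 51, 134, 189, 163, 103] = 40 33 86 bd a3 67 is 6 bytes > B = 4, so hash it first: H(key) = 69 57, then zero-pad to 4 bytes: K' = 69 57 00 00.
K' ⊕ ipad = 5f 61 36 36.  K' ⊕ opad = 35 0b 5c 5c.
Inner input = (K'⊕ipad) ∥ m = 5f 61 36 36 ∥ 34.
Inner hash: even-index sum = 201 mod 256 = 201; odd-index sum = 151 mod 256 = 151 → c9 97.
Outer input = (K'⊕opad) ∥ inner = 35 0b 5c 5c ∥ c9 97.
Outer hash (tag): even-index sum = 346 mod 256 = 90; odd-index sum = 254 mod 256 = 254 → 5a fe.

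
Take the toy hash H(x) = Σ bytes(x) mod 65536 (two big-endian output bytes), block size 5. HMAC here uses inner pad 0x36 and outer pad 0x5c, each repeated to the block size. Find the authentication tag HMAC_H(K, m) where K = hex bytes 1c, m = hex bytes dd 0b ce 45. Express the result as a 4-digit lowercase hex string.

Key hex bytes 1c is 1 byte ≤ B = 5; zero-pad to 5 bytes: K' = 1c 00 00 00 00.
K' ⊕ ipad = 2a 36 36 36 36.  K' ⊕ opad = 40 5c 5c 5c 5c.
Inner input = (K'⊕ipad) ∥ m = 2a 36 36 36 36 ∥ dd 0b ce 45.
Inner hash: sum = 42+54+54+54+54+221+11+206+69 = 765 → 02 fd.
Outer input = (K'⊕opad) ∥ inner = 40 5c 5c 5c 5c ∥ 02 fd.
Outer hash (tag): sum = 64+92+92+92+92+2+253 = 687 → 02 af.

02af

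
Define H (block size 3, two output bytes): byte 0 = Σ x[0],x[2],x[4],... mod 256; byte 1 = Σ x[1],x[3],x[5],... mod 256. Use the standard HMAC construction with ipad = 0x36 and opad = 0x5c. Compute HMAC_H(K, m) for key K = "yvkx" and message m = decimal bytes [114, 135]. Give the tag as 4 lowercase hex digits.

5e41

Key "yvkx" = 79 76 6b 78 is 4 bytes > B = 3, so hash it first: H(key) = e4 ee, then zero-pad to 3 bytes: K' = e4 ee 00.
K' ⊕ ipad = d2 d8 36.  K' ⊕ opad = b8 b2 5c.
Inner input = (K'⊕ipad) ∥ m = d2 d8 36 ∥ 72 87.
Inner hash: even-index sum = 399 mod 256 = 143; odd-index sum = 330 mod 256 = 74 → 8f 4a.
Outer input = (K'⊕opad) ∥ inner = b8 b2 5c ∥ 8f 4a.
Outer hash (tag): even-index sum = 350 mod 256 = 94; odd-index sum = 321 mod 256 = 65 → 5e 41.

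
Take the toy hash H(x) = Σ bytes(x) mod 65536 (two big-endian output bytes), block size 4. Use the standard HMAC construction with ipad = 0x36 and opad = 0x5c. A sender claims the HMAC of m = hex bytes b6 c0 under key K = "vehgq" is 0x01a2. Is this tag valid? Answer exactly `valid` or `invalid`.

Key "vehgq" = 76 65 68 67 71 is 5 bytes > B = 4, so hash it first: H(key) = 02 1b, then zero-pad to 4 bytes: K' = 02 1b 00 00.
K' ⊕ ipad = 34 2d 36 36; K' ⊕ opad = 5e 47 5c 5c.
Inner hash: sum = 52+45+54+54+182+192 = 579 → 02 43.
Outer hash (recomputed tag): sum = 94+71+92+92+2+67 = 418 → 01 a2.
Recomputed tag = 01a2; claimed = 01a2 → match.

valid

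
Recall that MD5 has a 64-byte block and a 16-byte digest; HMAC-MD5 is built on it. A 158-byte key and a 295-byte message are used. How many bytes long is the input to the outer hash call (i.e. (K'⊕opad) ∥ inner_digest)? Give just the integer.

80

Key is 158 > 64 bytes, so it is hashed to 16 bytes then zero-padded to 64: |K'| = 64.
Outer input = (K'⊕opad) ∥ H(inner) → 64 + 16 = 80 bytes.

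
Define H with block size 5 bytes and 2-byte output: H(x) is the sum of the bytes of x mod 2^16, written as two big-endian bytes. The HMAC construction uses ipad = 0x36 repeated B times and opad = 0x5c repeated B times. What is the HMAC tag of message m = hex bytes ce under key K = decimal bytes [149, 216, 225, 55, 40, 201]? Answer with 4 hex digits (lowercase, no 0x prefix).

0283

Key decimal bytes [149, 216, 225, 55, 40, 201] = 95 d8 e1 37 28 c9 is 6 bytes > B = 5, so hash it first: H(key) = 03 76, then zero-pad to 5 bytes: K' = 03 76 00 00 00.
K' ⊕ ipad = 35 40 36 36 36.  K' ⊕ opad = 5f 2a 5c 5c 5c.
Inner input = (K'⊕ipad) ∥ m = 35 40 36 36 36 ∥ ce.
Inner hash: sum = 53+64+54+54+54+206 = 485 → 01 e5.
Outer input = (K'⊕opad) ∥ inner = 5f 2a 5c 5c 5c ∥ 01 e5.
Outer hash (tag): sum = 95+42+92+92+92+1+229 = 643 → 02 83.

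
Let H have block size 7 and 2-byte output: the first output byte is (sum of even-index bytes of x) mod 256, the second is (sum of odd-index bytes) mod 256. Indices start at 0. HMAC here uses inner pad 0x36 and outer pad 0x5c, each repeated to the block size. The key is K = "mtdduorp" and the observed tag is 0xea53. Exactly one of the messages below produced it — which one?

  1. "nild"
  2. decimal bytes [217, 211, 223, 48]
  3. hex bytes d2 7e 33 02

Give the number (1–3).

3

Key "mtdduorp" = 6d 74 64 64 75 6f 72 70 is 8 bytes > B = 7, so hash it first: H(key) = b8 b7, then zero-pad to 7 bytes: K' = b8 b7 00 00 00 00 00.
K' ⊕ ipad = 8e 81 36 36 36 36 36; K' ⊕ opad = e4 eb 5c 5c 5c 5c 5c.
m1: inner = H(8e 81 36 36 36 36 36 6e 69 6c 64) = fd c7; tag = H(e4 eb 5c 5c 5c 5c 5c fd c7) = bfa0
m2: inner = H(8e 81 36 36 36 36 36 d9 d3 df 30) = 33 a5; tag = H(e4 eb 5c 5c 5c 5c 5c 33 a5) = 9dd6
m3: inner = H(8e 81 36 36 36 36 36 d2 7e 33 02) = b0 f2; tag = H(e4 eb 5c 5c 5c 5c 5c b0 f2) = ea53 ← matches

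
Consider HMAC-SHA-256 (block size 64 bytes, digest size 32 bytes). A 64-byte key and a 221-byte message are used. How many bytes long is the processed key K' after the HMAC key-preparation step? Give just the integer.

Key is 64 ≤ 64 bytes, zero-padded: |K'| = 64.

64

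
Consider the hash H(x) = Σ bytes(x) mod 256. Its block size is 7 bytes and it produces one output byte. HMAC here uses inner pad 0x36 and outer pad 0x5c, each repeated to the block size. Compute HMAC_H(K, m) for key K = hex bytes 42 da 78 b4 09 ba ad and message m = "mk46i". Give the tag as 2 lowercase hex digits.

1d

Key hex bytes 42 da 78 b4 09 ba ad is exactly B = 7 bytes: K' = 42 da 78 b4 09 ba ad.
K' ⊕ ipad = 74 ec 4e 82 3f 8c 9b.  K' ⊕ opad = 1e 86 24 e8 55 e6 f1.
Inner input = (K'⊕ipad) ∥ m = 74 ec 4e 82 3f 8c 9b ∥ 6d 6b 34 36 69.
Inner hash: sum = 116+236+78+130+63+140+155+109+107+52+54+105 = 1345; mod 256 = 65 → 41.
Outer input = (K'⊕opad) ∥ inner = 1e 86 24 e8 55 e6 f1 ∥ 41.
Outer hash (tag): sum = 30+134+36+232+85+230+241+65 = 1053; mod 256 = 29 → 1d.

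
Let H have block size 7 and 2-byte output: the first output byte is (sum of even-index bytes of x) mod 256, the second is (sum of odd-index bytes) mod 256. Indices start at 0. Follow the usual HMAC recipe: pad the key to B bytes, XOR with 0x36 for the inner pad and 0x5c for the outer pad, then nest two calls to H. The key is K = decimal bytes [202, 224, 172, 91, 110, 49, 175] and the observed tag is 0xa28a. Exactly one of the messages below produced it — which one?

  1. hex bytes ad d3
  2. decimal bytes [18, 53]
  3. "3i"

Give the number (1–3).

1

Key decimal bytes [202, 224, 172, 91, 110, 49, 175] = ca e0 ac 5b 6e 31 af is exactly B = 7 bytes: K' = ca e0 ac 5b 6e 31 af.
K' ⊕ ipad = fc d6 9a 6d 58 07 99; K' ⊕ opad = 96 bc f0 07 32 6d f3.
m1: inner = H(fc d6 9a 6d 58 07 99 ad d3) = 5a f7; tag = H(96 bc f0 07 32 6d f3 5a f7) = a28a ← matches
m2: inner = H(fc d6 9a 6d 58 07 99 12 35) = bc 5c; tag = H(96 bc f0 07 32 6d f3 bc 5c) = 07ec
m3: inner = H(fc d6 9a 6d 58 07 99 33 69) = f0 7d; tag = H(96 bc f0 07 32 6d f3 f0 7d) = 2820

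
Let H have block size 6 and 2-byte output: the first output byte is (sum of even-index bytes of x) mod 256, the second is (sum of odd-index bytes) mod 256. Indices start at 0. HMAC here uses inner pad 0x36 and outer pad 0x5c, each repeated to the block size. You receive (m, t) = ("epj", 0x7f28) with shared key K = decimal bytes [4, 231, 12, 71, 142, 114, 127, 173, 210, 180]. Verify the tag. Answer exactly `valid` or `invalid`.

valid

Key decimal bytes [4, 231, 12, 71, 142, 114, 127, 173, 210, 180] = 04 e7 0c 47 8e 72 7f ad d2 b4 is 10 bytes > B = 6, so hash it first: H(key) = ef 01, then zero-pad to 6 bytes: K' = ef 01 00 00 00 00.
K' ⊕ ipad = d9 37 36 36 36 36; K' ⊕ opad = b3 5d 5c 5c 5c 5c.
Inner hash: even-index sum = 532 mod 256 = 20; odd-index sum = 275 mod 256 = 19 → 14 13.
Outer hash (recomputed tag): even-index sum = 383 mod 256 = 127; odd-index sum = 296 mod 256 = 40 → 7f 28.
Recomputed tag = 7f28; claimed = 7f28 → match.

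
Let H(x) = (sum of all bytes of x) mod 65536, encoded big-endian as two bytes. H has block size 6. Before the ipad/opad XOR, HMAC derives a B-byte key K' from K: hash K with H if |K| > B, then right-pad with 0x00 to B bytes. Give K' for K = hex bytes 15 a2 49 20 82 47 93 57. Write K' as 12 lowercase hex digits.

02d300000000

|K| = 8 > B = 6, so first hash the key.
H(K): sum = 21+162+73+32+130+71+147+87 = 723 → 02 d3.
Zero-pad H(K) = 02 d3 to 6 bytes: K' = 02 d3 00 00 00 00.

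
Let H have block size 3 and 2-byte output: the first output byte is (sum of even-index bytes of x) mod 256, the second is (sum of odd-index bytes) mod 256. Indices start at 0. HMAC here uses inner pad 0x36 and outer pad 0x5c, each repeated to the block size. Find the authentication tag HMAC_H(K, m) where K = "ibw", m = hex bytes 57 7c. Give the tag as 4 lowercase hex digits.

Key "ibw" = 69 62 77 is exactly B = 3 bytes: K' = 69 62 77.
K' ⊕ ipad = 5f 54 41.  K' ⊕ opad = 35 3e 2b.
Inner input = (K'⊕ipad) ∥ m = 5f 54 41 ∥ 57 7c.
Inner hash: even-index sum = 284 mod 256 = 28; odd-index sum = 171 mod 256 = 171 → 1c ab.
Outer input = (K'⊕opad) ∥ inner = 35 3e 2b ∥ 1c ab.
Outer hash (tag): even-index sum = 267 mod 256 = 11; odd-index sum = 90 mod 256 = 90 → 0b 5a.

0b5a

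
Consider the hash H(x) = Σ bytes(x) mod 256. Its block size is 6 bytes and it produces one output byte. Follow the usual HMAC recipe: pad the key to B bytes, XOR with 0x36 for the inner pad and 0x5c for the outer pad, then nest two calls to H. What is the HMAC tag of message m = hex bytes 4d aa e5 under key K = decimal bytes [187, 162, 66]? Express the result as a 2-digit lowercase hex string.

2a

Key decimal bytes [187, 162, 66] = bb a2 42 is 3 bytes ≤ B = 6; zero-pad to 6 bytes: K' = bb a2 42 00 00 00.
K' ⊕ ipad = 8d 94 74 36 36 36.  K' ⊕ opad = e7 fe 1e 5c 5c 5c.
Inner input = (K'⊕ipad) ∥ m = 8d 94 74 36 36 36 ∥ 4d aa e5.
Inner hash: sum = 141+148+116+54+54+54+77+170+229 = 1043; mod 256 = 19 → 13.
Outer input = (K'⊕opad) ∥ inner = e7 fe 1e 5c 5c 5c ∥ 13.
Outer hash (tag): sum = 231+254+30+92+92+92+19 = 810; mod 256 = 42 → 2a.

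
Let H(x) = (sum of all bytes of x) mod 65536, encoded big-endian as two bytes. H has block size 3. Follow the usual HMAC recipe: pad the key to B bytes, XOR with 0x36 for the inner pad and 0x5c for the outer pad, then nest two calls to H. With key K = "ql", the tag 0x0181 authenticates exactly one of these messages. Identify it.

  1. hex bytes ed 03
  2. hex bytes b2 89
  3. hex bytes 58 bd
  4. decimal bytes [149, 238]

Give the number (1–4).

1

Key "ql" = 71 6c is 2 bytes ≤ B = 3; zero-pad to 3 bytes: K' = 71 6c 00.
K' ⊕ ipad = 47 5a 36; K' ⊕ opad = 2d 30 5c.
m1: inner = H(47 5a 36 ed 03) = 01 c7; tag = H(2d 30 5c 01 c7) = 0181 ← matches
m2: inner = H(47 5a 36 b2 89) = 02 12; tag = H(2d 30 5c 02 12) = 00cd
m3: inner = H(47 5a 36 58 bd) = 01 ec; tag = H(2d 30 5c 01 ec) = 01a6
m4: inner = H(47 5a 36 95 ee) = 02 5a; tag = H(2d 30 5c 02 5a) = 0115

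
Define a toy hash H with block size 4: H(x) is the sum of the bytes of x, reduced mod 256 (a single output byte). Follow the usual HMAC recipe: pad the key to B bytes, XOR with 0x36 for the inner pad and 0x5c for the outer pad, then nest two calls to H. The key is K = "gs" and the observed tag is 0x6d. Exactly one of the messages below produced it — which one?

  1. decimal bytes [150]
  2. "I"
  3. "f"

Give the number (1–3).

Key "gs" = 67 73 is 2 bytes ≤ B = 4; zero-pad to 4 bytes: K' = 67 73 00 00.
K' ⊕ ipad = 51 45 36 36; K' ⊕ opad = 3b 2f 5c 5c.
m1: inner = H(51 45 36 36 96) = 98; tag = H(3b 2f 5c 5c 98) = ba
m2: inner = H(51 45 36 36 49) = 4b; tag = H(3b 2f 5c 5c 4b) = 6d ← matches
m3: inner = H(51 45 36 36 66) = 68; tag = H(3b 2f 5c 5c 68) = 8a

2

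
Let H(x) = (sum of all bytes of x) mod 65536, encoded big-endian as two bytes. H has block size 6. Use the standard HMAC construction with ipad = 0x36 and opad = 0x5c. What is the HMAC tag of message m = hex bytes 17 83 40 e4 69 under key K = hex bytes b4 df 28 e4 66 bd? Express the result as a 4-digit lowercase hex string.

0414

Key hex bytes b4 df 28 e4 66 bd is exactly B = 6 bytes: K' = b4 df 28 e4 66 bd.
K' ⊕ ipad = 82 e9 1e d2 50 8b.  K' ⊕ opad = e8 83 74 b8 3a e1.
Inner input = (K'⊕ipad) ∥ m = 82 e9 1e d2 50 8b ∥ 17 83 40 e4 69.
Inner hash: sum = 130+233+30+210+80+139+23+131+64+228+105 = 1373 → 05 5d.
Outer input = (K'⊕opad) ∥ inner = e8 83 74 b8 3a e1 ∥ 05 5d.
Outer hash (tag): sum = 232+131+116+184+58+225+5+93 = 1044 → 04 14.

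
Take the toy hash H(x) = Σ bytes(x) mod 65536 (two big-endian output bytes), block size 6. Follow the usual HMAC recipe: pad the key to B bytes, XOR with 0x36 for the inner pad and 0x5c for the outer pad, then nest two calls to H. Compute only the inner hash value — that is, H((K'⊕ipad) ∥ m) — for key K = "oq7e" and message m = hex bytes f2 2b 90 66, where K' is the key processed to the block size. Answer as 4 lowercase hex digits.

Key "oq7e" = 6f 71 37 65 is 4 bytes ≤ B = 6; zero-pad to 6 bytes: K' = 6f 71 37 65 00 00.
K' ⊕ ipad = 59 47 01 53 36 36.
Inner input = 59 47 01 53 36 36 ∥ f2 2b 90 66.
Inner hash: sum = 89+71+1+83+54+54+242+43+144+102 = 883 → 03 73.

0373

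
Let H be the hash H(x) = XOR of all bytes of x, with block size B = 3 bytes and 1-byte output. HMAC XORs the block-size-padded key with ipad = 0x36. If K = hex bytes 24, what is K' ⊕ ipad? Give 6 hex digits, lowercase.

123636

Key hex bytes 24 is 1 byte ≤ B = 3; zero-pad to 3 bytes: K' = 24 00 00.
XOR each byte with 0x36: 24⊕36=12, 00⊕36=36, 00⊕36=36.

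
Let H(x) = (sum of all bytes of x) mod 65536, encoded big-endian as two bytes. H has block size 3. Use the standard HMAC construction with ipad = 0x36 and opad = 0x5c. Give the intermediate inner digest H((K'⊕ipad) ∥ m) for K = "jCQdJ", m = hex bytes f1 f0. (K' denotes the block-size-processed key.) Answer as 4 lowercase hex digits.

Key "jCQdJ" = 6a 43 51 64 4a is 5 bytes > B = 3, so hash it first: H(key) = 01 ac, then zero-pad to 3 bytes: K' = 01 ac 00.
K' ⊕ ipad = 37 9a 36.
Inner input = 37 9a 36 ∥ f1 f0.
Inner hash: sum = 55+154+54+241+240 = 744 → 02 e8.

02e8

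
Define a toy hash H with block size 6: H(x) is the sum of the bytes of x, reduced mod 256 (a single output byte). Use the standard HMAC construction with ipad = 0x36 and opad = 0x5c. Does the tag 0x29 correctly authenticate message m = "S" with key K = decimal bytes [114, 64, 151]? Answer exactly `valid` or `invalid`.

invalid

Key decimal bytes [114, 64, 151] = 72 40 97 is 3 bytes ≤ B = 6; zero-pad to 6 bytes: K' = 72 40 97 00 00 00.
K' ⊕ ipad = 44 76 a1 36 36 36; K' ⊕ opad = 2e 1c cb 5c 5c 5c.
Inner hash: sum = 68+118+161+54+54+54+83 = 592; mod 256 = 80 → 50.
Outer hash (recomputed tag): sum = 46+28+203+92+92+92+80 = 633; mod 256 = 121 → 79.
Recomputed tag = 79; claimed = 29 → mismatch.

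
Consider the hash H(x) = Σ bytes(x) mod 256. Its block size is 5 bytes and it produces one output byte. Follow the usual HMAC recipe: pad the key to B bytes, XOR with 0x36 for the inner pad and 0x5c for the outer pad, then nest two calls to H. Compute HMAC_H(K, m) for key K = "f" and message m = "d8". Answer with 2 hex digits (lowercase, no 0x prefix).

Key "f" = 66 is 1 byte ≤ B = 5; zero-pad to 5 bytes: K' = 66 00 00 00 00.
K' ⊕ ipad = 50 36 36 36 36.  K' ⊕ opad = 3a 5c 5c 5c 5c.
Inner input = (K'⊕ipad) ∥ m = 50 36 36 36 36 ∥ 64 38.
Inner hash: sum = 80+54+54+54+54+100+56 = 452; mod 256 = 196 → c4.
Outer input = (K'⊕opad) ∥ inner = 3a 5c 5c 5c 5c ∥ c4.
Outer hash (tag): sum = 58+92+92+92+92+196 = 622; mod 256 = 110 → 6e.

6e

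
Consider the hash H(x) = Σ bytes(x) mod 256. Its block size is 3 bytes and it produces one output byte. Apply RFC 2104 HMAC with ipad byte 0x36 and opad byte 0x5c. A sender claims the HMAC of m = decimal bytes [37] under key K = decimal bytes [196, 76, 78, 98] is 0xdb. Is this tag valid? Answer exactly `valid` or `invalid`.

valid

Key decimal bytes [196, 76, 78, 98] = c4 4c 4e 62 is 4 bytes > B = 3, so hash it first: H(key) = c0, then zero-pad to 3 bytes: K' = c0 00 00.
K' ⊕ ipad = f6 36 36; K' ⊕ opad = 9c 5c 5c.
Inner hash: sum = 246+54+54+37 = 391; mod 256 = 135 → 87.
Outer hash (recomputed tag): sum = 156+92+92+135 = 475; mod 256 = 219 → db.
Recomputed tag = db; claimed = db → match.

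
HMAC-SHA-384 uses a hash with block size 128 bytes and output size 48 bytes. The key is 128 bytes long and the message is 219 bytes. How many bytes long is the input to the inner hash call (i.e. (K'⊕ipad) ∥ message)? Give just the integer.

Key is 128 ≤ 128 bytes, zero-padded: |K'| = 128.
Inner input = (K'⊕ipad) ∥ m → 128 + 219 = 347 bytes.

347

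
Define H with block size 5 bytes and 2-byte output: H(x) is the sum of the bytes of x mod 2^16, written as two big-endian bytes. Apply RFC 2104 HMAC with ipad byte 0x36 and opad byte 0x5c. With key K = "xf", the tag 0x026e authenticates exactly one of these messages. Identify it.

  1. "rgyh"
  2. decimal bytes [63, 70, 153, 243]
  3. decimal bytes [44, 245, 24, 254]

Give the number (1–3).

1

Key "xf" = 78 66 is 2 bytes ≤ B = 5; zero-pad to 5 bytes: K' = 78 66 00 00 00.
K' ⊕ ipad = 4e 50 36 36 36; K' ⊕ opad = 24 3a 5c 5c 5c.
m1: inner = H(4e 50 36 36 36 72 67 79 68) = 02 fa; tag = H(24 3a 5c 5c 5c 02 fa) = 026e ← matches
m2: inner = H(4e 50 36 36 36 3f 46 99 f3) = 03 51; tag = H(24 3a 5c 5c 5c 03 51) = 01c6
m3: inner = H(4e 50 36 36 36 2c f5 18 fe) = 03 77; tag = H(24 3a 5c 5c 5c 03 77) = 01ec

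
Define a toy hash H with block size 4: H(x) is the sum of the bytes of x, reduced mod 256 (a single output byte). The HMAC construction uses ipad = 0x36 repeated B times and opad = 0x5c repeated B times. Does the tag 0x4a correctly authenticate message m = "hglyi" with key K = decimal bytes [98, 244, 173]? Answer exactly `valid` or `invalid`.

invalid

Key decimal bytes [98, 244, 173] = 62 f4 ad is 3 bytes ≤ B = 4; zero-pad to 4 bytes: K' = 62 f4 ad 00.
K' ⊕ ipad = 54 c2 9b 36; K' ⊕ opad = 3e a8 f1 5c.
Inner hash: sum = 84+194+155+54+104+103+108+121+105 = 1028; mod 256 = 4 → 04.
Outer hash (recomputed tag): sum = 62+168+241+92+4 = 567; mod 256 = 55 → 37.
Recomputed tag = 37; claimed = 4a → mismatch.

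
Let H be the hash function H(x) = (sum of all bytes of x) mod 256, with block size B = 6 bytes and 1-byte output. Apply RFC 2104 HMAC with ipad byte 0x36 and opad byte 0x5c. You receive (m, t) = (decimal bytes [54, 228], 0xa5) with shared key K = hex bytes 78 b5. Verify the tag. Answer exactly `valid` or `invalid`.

invalid

Key hex bytes 78 b5 is 2 bytes ≤ B = 6; zero-pad to 6 bytes: K' = 78 b5 00 00 00 00.
K' ⊕ ipad = 4e 83 36 36 36 36; K' ⊕ opad = 24 e9 5c 5c 5c 5c.
Inner hash: sum = 78+131+54+54+54+54+54+228 = 707; mod 256 = 195 → c3.
Outer hash (recomputed tag): sum = 36+233+92+92+92+92+195 = 832; mod 256 = 64 → 40.
Recomputed tag = 40; claimed = a5 → mismatch.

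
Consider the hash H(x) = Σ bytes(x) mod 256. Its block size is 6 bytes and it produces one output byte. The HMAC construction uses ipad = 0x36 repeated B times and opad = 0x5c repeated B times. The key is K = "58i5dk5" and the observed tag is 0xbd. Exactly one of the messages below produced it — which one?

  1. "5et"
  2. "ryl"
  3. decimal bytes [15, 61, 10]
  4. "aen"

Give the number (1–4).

Key "58i5dk5" = 35 38 69 35 64 6b 35 is 7 bytes > B = 6, so hash it first: H(key) = 0f, then zero-pad to 6 bytes: K' = 0f 00 00 00 00 00.
K' ⊕ ipad = 39 36 36 36 36 36; K' ⊕ opad = 53 5c 5c 5c 5c 5c.
m1: inner = H(39 36 36 36 36 36 35 65 74) = 55; tag = H(53 5c 5c 5c 5c 5c 55) = 74
m2: inner = H(39 36 36 36 36 36 72 79 6c) = 9e; tag = H(53 5c 5c 5c 5c 5c 9e) = bd ← matches
m3: inner = H(39 36 36 36 36 36 0f 3d 0a) = 9d; tag = H(53 5c 5c 5c 5c 5c 9d) = bc
m4: inner = H(39 36 36 36 36 36 61 65 6e) = 7b; tag = H(53 5c 5c 5c 5c 5c 7b) = 9a

2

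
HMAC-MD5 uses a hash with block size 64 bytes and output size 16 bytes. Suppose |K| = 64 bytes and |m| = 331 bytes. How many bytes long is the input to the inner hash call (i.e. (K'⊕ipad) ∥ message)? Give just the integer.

395

Key is 64 ≤ 64 bytes, zero-padded: |K'| = 64.
Inner input = (K'⊕ipad) ∥ m → 64 + 331 = 395 bytes.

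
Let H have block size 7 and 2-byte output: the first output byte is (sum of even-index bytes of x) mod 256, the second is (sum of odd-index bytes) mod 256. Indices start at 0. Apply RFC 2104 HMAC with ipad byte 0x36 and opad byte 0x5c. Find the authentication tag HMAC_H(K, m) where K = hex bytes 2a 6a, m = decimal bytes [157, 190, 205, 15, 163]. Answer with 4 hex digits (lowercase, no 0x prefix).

5f79

Key hex bytes 2a 6a is 2 bytes ≤ B = 7; zero-pad to 7 bytes: K' = 2a 6a 00 00 00 00 00.
K' ⊕ ipad = 1c 5c 36 36 36 36 36.  K' ⊕ opad = 76 36 5c 5c 5c 5c 5c.
Inner input = (K'⊕ipad) ∥ m = 1c 5c 36 36 36 36 36 ∥ 9d be cd 0f a3.
Inner hash: even-index sum = 395 mod 256 = 139; odd-index sum = 725 mod 256 = 213 → 8b d5.
Outer input = (K'⊕opad) ∥ inner = 76 36 5c 5c 5c 5c 5c ∥ 8b d5.
Outer hash (tag): even-index sum = 607 mod 256 = 95; odd-index sum = 377 mod 256 = 121 → 5f 79.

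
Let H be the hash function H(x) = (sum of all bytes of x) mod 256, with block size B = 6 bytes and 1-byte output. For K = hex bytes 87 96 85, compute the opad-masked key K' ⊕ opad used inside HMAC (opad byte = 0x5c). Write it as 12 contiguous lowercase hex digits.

dbcad95c5c5c

Key hex bytes 87 96 85 is 3 bytes ≤ B = 6; zero-pad to 6 bytes: K' = 87 96 85 00 00 00.
XOR each byte with 0x5c: 87⊕5c=db, 96⊕5c=ca, 85⊕5c=d9, 00⊕5c=5c, 00⊕5c=5c, 00⊕5c=5c.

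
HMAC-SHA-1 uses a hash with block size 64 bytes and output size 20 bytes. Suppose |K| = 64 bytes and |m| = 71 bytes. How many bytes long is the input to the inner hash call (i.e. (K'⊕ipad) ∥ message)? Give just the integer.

135

Key is 64 ≤ 64 bytes, zero-padded: |K'| = 64.
Inner input = (K'⊕ipad) ∥ m → 64 + 71 = 135 bytes.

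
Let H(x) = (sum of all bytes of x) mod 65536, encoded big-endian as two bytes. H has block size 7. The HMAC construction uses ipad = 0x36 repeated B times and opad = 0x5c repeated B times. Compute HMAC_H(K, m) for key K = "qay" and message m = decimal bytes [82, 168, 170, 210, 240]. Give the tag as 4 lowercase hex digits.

Key "qay" = 71 61 79 is 3 bytes ≤ B = 7; zero-pad to 7 bytes: K' = 71 61 79 00 00 00 00.
K' ⊕ ipad = 47 57 4f 36 36 36 36.  K' ⊕ opad = 2d 3d 25 5c 5c 5c 5c.
Inner input = (K'⊕ipad) ∥ m = 47 57 4f 36 36 36 36 ∥ 52 a8 aa d2 f0.
Inner hash: sum = 71+87+79+54+54+54+54+82+168+170+210+240 = 1323 → 05 2b.
Outer input = (K'⊕opad) ∥ inner = 2d 3d 25 5c 5c 5c 5c ∥ 05 2b.
Outer hash (tag): sum = 45+61+37+92+92+92+92+5+43 = 559 → 02 2f.

022f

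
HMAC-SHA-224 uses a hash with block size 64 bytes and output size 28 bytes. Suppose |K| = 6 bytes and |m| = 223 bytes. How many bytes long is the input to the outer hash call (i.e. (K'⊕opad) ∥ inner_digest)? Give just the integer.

Key is 6 ≤ 64 bytes, zero-padded: |K'| = 64.
Outer input = (K'⊕opad) ∥ H(inner) → 64 + 28 = 92 bytes.

92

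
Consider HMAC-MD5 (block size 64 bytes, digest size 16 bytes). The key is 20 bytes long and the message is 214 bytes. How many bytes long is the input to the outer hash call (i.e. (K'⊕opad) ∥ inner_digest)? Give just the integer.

Key is 20 ≤ 64 bytes, zero-padded: |K'| = 64.
Outer input = (K'⊕opad) ∥ H(inner) → 64 + 16 = 80 bytes.

80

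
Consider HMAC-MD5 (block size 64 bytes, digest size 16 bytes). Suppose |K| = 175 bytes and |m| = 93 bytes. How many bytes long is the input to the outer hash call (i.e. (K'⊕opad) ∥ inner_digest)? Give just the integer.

Key is 175 > 64 bytes, so it is hashed to 16 bytes then zero-padded to 64: |K'| = 64.
Outer input = (K'⊕opad) ∥ H(inner) → 64 + 16 = 80 bytes.

80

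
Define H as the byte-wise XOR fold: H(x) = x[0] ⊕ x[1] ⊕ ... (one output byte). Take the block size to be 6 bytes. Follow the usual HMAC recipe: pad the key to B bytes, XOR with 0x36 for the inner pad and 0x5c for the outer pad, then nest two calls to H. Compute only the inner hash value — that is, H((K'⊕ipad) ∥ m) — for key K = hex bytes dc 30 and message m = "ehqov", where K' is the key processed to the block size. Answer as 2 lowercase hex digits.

89

Key hex bytes dc 30 is 2 bytes ≤ B = 6; zero-pad to 6 bytes: K' = dc 30 00 00 00 00.
K' ⊕ ipad = ea 06 36 36 36 36.
Inner input = ea 06 36 36 36 36 ∥ 65 68 71 6f 76.
Inner hash: XOR ea⊕06⊕36⊕36⊕36⊕36⊕65⊕68⊕71⊕6f⊕76 = 89.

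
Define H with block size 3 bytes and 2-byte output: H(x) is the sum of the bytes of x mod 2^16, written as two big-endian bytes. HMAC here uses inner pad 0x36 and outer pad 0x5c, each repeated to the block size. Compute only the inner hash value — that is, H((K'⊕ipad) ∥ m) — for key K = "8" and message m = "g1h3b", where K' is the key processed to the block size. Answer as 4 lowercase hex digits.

Key "8" = 38 is 1 byte ≤ B = 3; zero-pad to 3 bytes: K' = 38 00 00.
K' ⊕ ipad = 0e 36 36.
Inner input = 0e 36 36 ∥ 67 31 68 33 62.
Inner hash: sum = 14+54+54+103+49+104+51+98 = 527 → 02 0f.

020f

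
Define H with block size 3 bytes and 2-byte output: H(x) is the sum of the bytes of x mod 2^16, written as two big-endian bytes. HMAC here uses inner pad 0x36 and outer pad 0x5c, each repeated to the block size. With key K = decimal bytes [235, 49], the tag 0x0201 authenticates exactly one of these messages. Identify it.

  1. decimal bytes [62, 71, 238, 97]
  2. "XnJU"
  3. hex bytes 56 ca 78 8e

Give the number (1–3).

Key decimal bytes [235, 49] = eb 31 is 2 bytes ≤ B = 3; zero-pad to 3 bytes: K' = eb 31 00.
K' ⊕ ipad = dd 07 36; K' ⊕ opad = b7 6d 5c.
m1: inner = H(dd 07 36 3e 47 ee 61) = 02 ee; tag = H(b7 6d 5c 02 ee) = 0270
m2: inner = H(dd 07 36 58 6e 4a 55) = 02 7f; tag = H(b7 6d 5c 02 7f) = 0201 ← matches
m3: inner = H(dd 07 36 56 ca 78 8e) = 03 40; tag = H(b7 6d 5c 03 40) = 01c3

2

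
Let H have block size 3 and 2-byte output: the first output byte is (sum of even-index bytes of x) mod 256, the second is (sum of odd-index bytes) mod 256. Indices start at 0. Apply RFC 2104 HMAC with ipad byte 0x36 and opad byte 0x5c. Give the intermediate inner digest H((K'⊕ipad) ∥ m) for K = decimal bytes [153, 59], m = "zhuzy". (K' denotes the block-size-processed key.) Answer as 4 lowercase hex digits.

c775

Key decimal bytes [153, 59] = 99 3b is 2 bytes ≤ B = 3; zero-pad to 3 bytes: K' = 99 3b 00.
K' ⊕ ipad = af 0d 36.
Inner input = af 0d 36 ∥ 7a 68 75 7a 79.
Inner hash: even-index sum = 455 mod 256 = 199; odd-index sum = 373 mod 256 = 117 → c7 75.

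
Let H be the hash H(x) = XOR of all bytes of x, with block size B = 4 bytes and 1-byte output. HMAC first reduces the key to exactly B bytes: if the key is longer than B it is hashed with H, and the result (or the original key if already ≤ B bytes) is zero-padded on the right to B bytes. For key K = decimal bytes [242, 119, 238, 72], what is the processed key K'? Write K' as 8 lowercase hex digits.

Key decimal bytes [242, 119, 238, 72] = f2 77 ee 48 is exactly B = 4 bytes: K' = f2 77 ee 48.

f277ee48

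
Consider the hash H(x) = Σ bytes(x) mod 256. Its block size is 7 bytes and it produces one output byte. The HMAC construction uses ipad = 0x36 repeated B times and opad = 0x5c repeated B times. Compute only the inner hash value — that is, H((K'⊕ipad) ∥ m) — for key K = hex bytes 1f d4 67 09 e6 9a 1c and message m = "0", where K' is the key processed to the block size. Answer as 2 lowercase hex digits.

Key hex bytes 1f d4 67 09 e6 9a 1c is exactly B = 7 bytes: K' = 1f d4 67 09 e6 9a 1c.
K' ⊕ ipad = 29 e2 51 3f d0 ac 2a.
Inner input = 29 e2 51 3f d0 ac 2a ∥ 30.
Inner hash: sum = 41+226+81+63+208+172+42+48 = 881; mod 256 = 113 → 71.

71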